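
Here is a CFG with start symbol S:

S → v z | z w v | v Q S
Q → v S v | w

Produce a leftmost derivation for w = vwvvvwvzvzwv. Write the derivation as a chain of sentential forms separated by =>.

S => vQS => vwS => vwvQS => vwvvSvS => vwvvvQSvS => vwvvvwSvS => vwvvvwvzvS => vwvvvwvzvzwv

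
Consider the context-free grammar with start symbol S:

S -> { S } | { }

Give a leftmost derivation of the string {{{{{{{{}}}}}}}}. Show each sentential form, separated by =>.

S => {S} => {{S}} => {{{S}}} => {{{{S}}}} => {{{{{S}}}}} => {{{{{{S}}}}}} => {{{{{{{S}}}}}}} => {{{{{{{{}}}}}}}}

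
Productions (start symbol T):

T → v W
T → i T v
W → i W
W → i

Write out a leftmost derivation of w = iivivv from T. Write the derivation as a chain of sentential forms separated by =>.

T => iTv   [T → i T v]
iTv => iiTvv   [T → i T v]
iiTvv => iivWvv   [T → v W]
iivWvv => iivivv   [W → i]

T=>iTv=>iiTvv=>iivWvv=>iivivv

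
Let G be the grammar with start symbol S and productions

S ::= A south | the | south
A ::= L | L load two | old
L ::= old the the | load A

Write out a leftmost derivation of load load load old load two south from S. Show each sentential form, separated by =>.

S => A south   [S ::= A south]
A south => L load two south   [A ::= L load two]
L load two south => load A load two south   [L ::= load A]
load A load two south => load L load two south   [A ::= L]
load L load two south => load load A load two south   [L ::= load A]
load load A load two south => load load L load two south   [A ::= L]
load load L load two south => load load load A load two south   [L ::= load A]
load load load A load two south => load load load old load two south   [A ::= old]

S => A south => L load two south => load A load two south => load L load two south => load load A load two south => load load L load two south => load load load A load two south => load load load old load two south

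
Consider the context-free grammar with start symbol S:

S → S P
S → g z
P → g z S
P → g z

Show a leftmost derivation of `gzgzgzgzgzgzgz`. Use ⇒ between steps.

S ⇒ SP   [S → S P]
SP ⇒ SPP   [S → S P]
SPP ⇒ SPPP   [S → S P]
SPPP ⇒ gzPPP   [S → g z]
gzPPP ⇒ gzgzPP   [P → g z]
gzgzPP ⇒ gzgzgzSP   [P → g z S]
gzgzgzSP ⇒ gzgzgzSPP   [S → S P]
gzgzgzSPP ⇒ gzgzgzSPPP   [S → S P]
gzgzgzSPPP ⇒ gzgzgzgzPPP   [S → g z]
gzgzgzgzPPP ⇒ gzgzgzgzgzPP   [P → g z]
gzgzgzgzgzPP ⇒ gzgzgzgzgzgzP   [P → g z]
gzgzgzgzgzgzP ⇒ gzgzgzgzgzgzgz   [P → g z]

S⇒SP⇒SPP⇒SPPP⇒gzPPP⇒gzgzPP⇒gzgzgzSP⇒gzgzgzSPP⇒gzgzgzSPPP⇒gzgzgzgzPPP⇒gzgzgzgzgzPP⇒gzgzgzgzgzgzP⇒gzgzgzgzgzgzgz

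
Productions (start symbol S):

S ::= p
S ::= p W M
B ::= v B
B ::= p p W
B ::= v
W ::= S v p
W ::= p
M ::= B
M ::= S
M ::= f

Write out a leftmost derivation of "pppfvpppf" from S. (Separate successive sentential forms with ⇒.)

S ⇒ pWM ⇒ pSvpM ⇒ ppWMvpM ⇒ pppMvpM ⇒ pppfvpM ⇒ pppfvpS ⇒ pppfvppWM ⇒ pppfvpppM ⇒ pppfvpppf

S ⇒ pWM   [S ::= p W M]
pWM ⇒ pSvpM   [W ::= S v p]
pSvpM ⇒ ppWMvpM   [S ::= p W M]
ppWMvpM ⇒ pppMvpM   [W ::= p]
pppMvpM ⇒ pppfvpM   [M ::= f]
pppfvpM ⇒ pppfvpS   [M ::= S]
pppfvpS ⇒ pppfvppWM   [S ::= p W M]
pppfvppWM ⇒ pppfvpppM   [W ::= p]
pppfvpppM ⇒ pppfvpppf   [M ::= f]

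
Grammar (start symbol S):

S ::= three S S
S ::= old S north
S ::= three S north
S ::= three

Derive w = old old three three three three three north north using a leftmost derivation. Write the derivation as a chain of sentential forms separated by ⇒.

S ⇒ old S north ⇒ old old S north north ⇒ old old three S S north north ⇒ old old three three S north north ⇒ old old three three three S S north north ⇒ old old three three three three S north north ⇒ old old three three three three three north north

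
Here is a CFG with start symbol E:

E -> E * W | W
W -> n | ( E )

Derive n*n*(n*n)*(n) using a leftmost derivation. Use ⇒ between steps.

E ⇒ E*W ⇒ E*W*W ⇒ E*W*W*W ⇒ W*W*W*W ⇒ n*W*W*W ⇒ n*n*W*W ⇒ n*n*(E)*W ⇒ n*n*(E*W)*W ⇒ n*n*(W*W)*W ⇒ n*n*(n*W)*W ⇒ n*n*(n*n)*W ⇒ n*n*(n*n)*(E) ⇒ n*n*(n*n)*(W) ⇒ n*n*(n*n)*(n)

E ⇒ E*W   [E -> E * W]
E*W ⇒ E*W*W   [E -> E * W]
E*W*W ⇒ E*W*W*W   [E -> E * W]
E*W*W*W ⇒ W*W*W*W   [E -> W]
W*W*W*W ⇒ n*W*W*W   [W -> n]
n*W*W*W ⇒ n*n*W*W   [W -> n]
n*n*W*W ⇒ n*n*(E)*W   [W -> ( E )]
n*n*(E)*W ⇒ n*n*(E*W)*W   [E -> E * W]
n*n*(E*W)*W ⇒ n*n*(W*W)*W   [E -> W]
n*n*(W*W)*W ⇒ n*n*(n*W)*W   [W -> n]
n*n*(n*W)*W ⇒ n*n*(n*n)*W   [W -> n]
n*n*(n*n)*W ⇒ n*n*(n*n)*(E)   [W -> ( E )]
n*n*(n*n)*(E) ⇒ n*n*(n*n)*(W)   [E -> W]
n*n*(n*n)*(W) ⇒ n*n*(n*n)*(n)   [W -> n]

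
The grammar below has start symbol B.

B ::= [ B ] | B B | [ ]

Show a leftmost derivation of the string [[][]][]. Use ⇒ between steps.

B⇒BB⇒[B]B⇒[BB]B⇒[[]B]B⇒[[][]]B⇒[[][]][]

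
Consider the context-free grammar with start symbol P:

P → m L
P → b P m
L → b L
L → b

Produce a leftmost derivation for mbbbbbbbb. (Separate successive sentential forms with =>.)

P => mL => mbL => mbbL => mbbbL => mbbbbL => mbbbbbL => mbbbbbbL => mbbbbbbbL => mbbbbbbbb

P => mL   [P → m L]
mL => mbL   [L → b L]
mbL => mbbL   [L → b L]
mbbL => mbbbL   [L → b L]
mbbbL => mbbbbL   [L → b L]
mbbbbL => mbbbbbL   [L → b L]
mbbbbbL => mbbbbbbL   [L → b L]
mbbbbbbL => mbbbbbbbL   [L → b L]
mbbbbbbbL => mbbbbbbbb   [L → b]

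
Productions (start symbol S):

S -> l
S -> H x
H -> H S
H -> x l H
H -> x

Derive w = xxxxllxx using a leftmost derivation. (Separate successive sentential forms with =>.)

S => Hx => HSx => xSx => xHxx => xHSxx => xHSSxx => xHSSSxx => xxSSSxx => xxHxSSxx => xxxxSSxx => xxxxlSxx => xxxxllxx

S => Hx   [S -> H x]
Hx => HSx   [H -> H S]
HSx => xSx   [H -> x]
xSx => xHxx   [S -> H x]
xHxx => xHSxx   [H -> H S]
xHSxx => xHSSxx   [H -> H S]
xHSSxx => xHSSSxx   [H -> H S]
xHSSSxx => xxSSSxx   [H -> x]
xxSSSxx => xxHxSSxx   [S -> H x]
xxHxSSxx => xxxxSSxx   [H -> x]
xxxxSSxx => xxxxlSxx   [S -> l]
xxxxlSxx => xxxxllxx   [S -> l]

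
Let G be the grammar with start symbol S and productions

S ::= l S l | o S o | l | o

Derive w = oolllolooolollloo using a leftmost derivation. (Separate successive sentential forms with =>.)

S=>oSo=>ooSoo=>oolSloo=>oollSlloo=>oolllSllloo=>oollloSollloo=>oolllolSlollloo=>oollloloSolollloo=>oolllolooolollloo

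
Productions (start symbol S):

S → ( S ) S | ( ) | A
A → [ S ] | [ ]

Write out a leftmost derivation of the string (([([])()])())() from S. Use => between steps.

S => (S)S => ((S)S)S => ((A)S)S => (([S])S)S => (([(S)S])S)S => (([(A)S])S)S => (([([])S])S)S => (([([])()])S)S => (([([])()])())S => (([([])()])())()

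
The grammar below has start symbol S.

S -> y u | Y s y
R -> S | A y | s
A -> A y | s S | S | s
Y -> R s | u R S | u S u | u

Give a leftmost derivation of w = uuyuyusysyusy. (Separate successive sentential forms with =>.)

S=>Ysy=>uSusy=>uYsyusy=>uuRSsyusy=>uuAySsyusy=>uuSySsyusy=>uuyuySsyusy=>uuyuyYsysyusy=>uuyuyusysyusy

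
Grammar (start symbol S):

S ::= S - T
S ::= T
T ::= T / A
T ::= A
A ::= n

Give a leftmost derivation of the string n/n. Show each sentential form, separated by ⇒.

S ⇒ T ⇒ T/A ⇒ A/A ⇒ n/A ⇒ n/n

S ⇒ T   [S ::= T]
T ⇒ T/A   [T ::= T / A]
T/A ⇒ A/A   [T ::= A]
A/A ⇒ n/A   [A ::= n]
n/A ⇒ n/n   [A ::= n]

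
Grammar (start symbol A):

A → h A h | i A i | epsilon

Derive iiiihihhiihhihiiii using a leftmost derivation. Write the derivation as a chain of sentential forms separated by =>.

A => iAi   [A → i A i]
iAi => iiAii   [A → i A i]
iiAii => iiiAiii   [A → i A i]
iiiAiii => iiiiAiiii   [A → i A i]
iiiiAiiii => iiiihAhiiii   [A → h A h]
iiiihAhiiii => iiiihiAihiiii   [A → i A i]
iiiihiAihiiii => iiiihihAhihiiii   [A → h A h]
iiiihihAhihiiii => iiiihihhAhhihiiii   [A → h A h]
iiiihihhAhhihiiii => iiiihihhiAihhihiiii   [A → i A i]
iiiihihhiAihhihiiii => iiiihihhiihhihiiii   [A → epsilon]

A => iAi => iiAii => iiiAiii => iiiiAiiii => iiiihAhiiii => iiiihiAihiiii => iiiihihAhihiiii => iiiihihhAhhihiiii => iiiihihhiAihhihiiii => iiiihihhiihhihiiii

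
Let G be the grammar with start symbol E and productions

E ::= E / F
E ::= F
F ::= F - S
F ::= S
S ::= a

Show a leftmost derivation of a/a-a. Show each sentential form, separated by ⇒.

E ⇒ E/F   [E ::= E / F]
E/F ⇒ F/F   [E ::= F]
F/F ⇒ S/F   [F ::= S]
S/F ⇒ a/F   [S ::= a]
a/F ⇒ a/F-S   [F ::= F - S]
a/F-S ⇒ a/S-S   [F ::= S]
a/S-S ⇒ a/a-S   [S ::= a]
a/a-S ⇒ a/a-a   [S ::= a]

E⇒E/F⇒F/F⇒S/F⇒a/F⇒a/F-S⇒a/S-S⇒a/a-S⇒a/a-a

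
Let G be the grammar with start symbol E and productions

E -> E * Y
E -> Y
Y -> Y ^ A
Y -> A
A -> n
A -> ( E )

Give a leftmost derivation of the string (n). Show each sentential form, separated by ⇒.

E ⇒ Y   [E -> Y]
Y ⇒ A   [Y -> A]
A ⇒ (E)   [A -> ( E )]
(E) ⇒ (Y)   [E -> Y]
(Y) ⇒ (A)   [Y -> A]
(A) ⇒ (n)   [A -> n]

E ⇒ Y ⇒ A ⇒ (E) ⇒ (Y) ⇒ (A) ⇒ (n)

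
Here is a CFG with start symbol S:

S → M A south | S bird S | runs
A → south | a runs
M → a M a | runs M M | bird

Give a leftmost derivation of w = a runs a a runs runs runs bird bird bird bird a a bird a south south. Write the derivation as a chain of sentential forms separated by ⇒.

S ⇒ M A south ⇒ a M a A south ⇒ a runs M M a A south ⇒ a runs a M a M a A south ⇒ a runs a a M a a M a A south ⇒ a runs a a runs M M a a M a A south ⇒ a runs a a runs runs M M M a a M a A south ⇒ a runs a a runs runs runs M M M M a a M a A south ⇒ a runs a a runs runs runs bird M M M a a M a A south ⇒ a runs a a runs runs runs bird bird M M a a M a A south ⇒ a runs a a runs runs runs bird bird bird M a a M a A south ⇒ a runs a a runs runs runs bird bird bird bird a a M a A south ⇒ a runs a a runs runs runs bird bird bird bird a a bird a A south ⇒ a runs a a runs runs runs bird bird bird bird a a bird a south south

S ⇒ M A south   [S → M A south]
M A south ⇒ a M a A south   [M → a M a]
a M a A south ⇒ a runs M M a A south   [M → runs M M]
a runs M M a A south ⇒ a runs a M a M a A south   [M → a M a]
a runs a M a M a A south ⇒ a runs a a M a a M a A south   [M → a M a]
a runs a a M a a M a A south ⇒ a runs a a runs M M a a M a A south   [M → runs M M]
a runs a a runs M M a a M a A south ⇒ a runs a a runs runs M M M a a M a A south   [M → runs M M]
a runs a a runs runs M M M a a M a A south ⇒ a runs a a runs runs runs M M M M a a M a A south   [M → runs M M]
a runs a a runs runs runs M M M M a a M a A south ⇒ a runs a a runs runs runs bird M M M a a M a A south   [M → bird]
a runs a a runs runs runs bird M M M a a M a A south ⇒ a runs a a runs runs runs bird bird M M a a M a A south   [M → bird]
a runs a a runs runs runs bird bird M M a a M a A south ⇒ a runs a a runs runs runs bird bird bird M a a M a A south   [M → bird]
a runs a a runs runs runs bird bird bird M a a M a A south ⇒ a runs a a runs runs runs bird bird bird bird a a M a A south   [M → bird]
a runs a a runs runs runs bird bird bird bird a a M a A south ⇒ a runs a a runs runs runs bird bird bird bird a a bird a A south   [M → bird]
a runs a a runs runs runs bird bird bird bird a a bird a A south ⇒ a runs a a runs runs runs bird bird bird bird a a bird a south south   [A → south]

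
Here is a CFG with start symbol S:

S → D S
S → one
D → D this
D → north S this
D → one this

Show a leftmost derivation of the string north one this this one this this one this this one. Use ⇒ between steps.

S ⇒ D S   [S → D S]
D S ⇒ D this S   [D → D this]
D this S ⇒ north S this this S   [D → north S this]
north S this this S ⇒ north D S this this S   [S → D S]
north D S this this S ⇒ north D this S this this S   [D → D this]
north D this S this this S ⇒ north one this this S this this S   [D → one this]
north one this this S this this S ⇒ north one this this D S this this S   [S → D S]
north one this this D S this this S ⇒ north one this this D this S this this S   [D → D this]
north one this this D this S this this S ⇒ north one this this one this this S this this S   [D → one this]
north one this this one this this S this this S ⇒ north one this this one this this one this this S   [S → one]
north one this this one this this one this this S ⇒ north one this this one this this one this this one   [S → one]

S ⇒ D S ⇒ D this S ⇒ north S this this S ⇒ north D S this this S ⇒ north D this S this this S ⇒ north one this this S this this S ⇒ north one this this D S this this S ⇒ north one this this D this S this this S ⇒ north one this this one this this S this this S ⇒ north one this this one this this one this this S ⇒ north one this this one this this one this this one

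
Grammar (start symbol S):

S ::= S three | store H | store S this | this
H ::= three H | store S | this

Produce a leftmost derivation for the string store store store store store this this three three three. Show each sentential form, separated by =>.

S => store H   [S ::= store H]
store H => store store S   [H ::= store S]
store store S => store store store H   [S ::= store H]
store store store H => store store store store S   [H ::= store S]
store store store store S => store store store store S three   [S ::= S three]
store store store store S three => store store store store S three three   [S ::= S three]
store store store store S three three => store store store store S three three three   [S ::= S three]
store store store store S three three three => store store store store store S this three three three   [S ::= store S this]
store store store store store S this three three three => store store store store store this this three three three   [S ::= this]

S => store H => store store S => store store store H => store store store store S => store store store store S three => store store store store S three three => store store store store S three three three => store store store store store S this three three three => store store store store store this this three three three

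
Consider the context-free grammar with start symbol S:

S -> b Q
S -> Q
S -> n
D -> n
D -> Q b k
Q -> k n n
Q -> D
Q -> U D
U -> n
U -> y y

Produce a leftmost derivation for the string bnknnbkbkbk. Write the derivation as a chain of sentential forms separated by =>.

S => bQ   [S -> b Q]
bQ => bD   [Q -> D]
bD => bQbk   [D -> Q b k]
bQbk => bUDbk   [Q -> U D]
bUDbk => bnDbk   [U -> n]
bnDbk => bnQbkbk   [D -> Q b k]
bnQbkbk => bnDbkbk   [Q -> D]
bnDbkbk => bnQbkbkbk   [D -> Q b k]
bnQbkbkbk => bnknnbkbkbk   [Q -> k n n]

S => bQ => bD => bQbk => bUDbk => bnDbk => bnQbkbk => bnDbkbk => bnQbkbkbk => bnknnbkbkbk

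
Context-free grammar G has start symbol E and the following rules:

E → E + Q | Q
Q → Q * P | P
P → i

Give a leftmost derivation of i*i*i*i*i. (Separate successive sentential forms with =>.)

E => Q => Q*P => Q*P*P => Q*P*P*P => Q*P*P*P*P => P*P*P*P*P => i*P*P*P*P => i*i*P*P*P => i*i*i*P*P => i*i*i*i*P => i*i*i*i*i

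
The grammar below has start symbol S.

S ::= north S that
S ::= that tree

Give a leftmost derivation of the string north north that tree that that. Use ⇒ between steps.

S ⇒ north S that ⇒ north north S that that ⇒ north north that tree that that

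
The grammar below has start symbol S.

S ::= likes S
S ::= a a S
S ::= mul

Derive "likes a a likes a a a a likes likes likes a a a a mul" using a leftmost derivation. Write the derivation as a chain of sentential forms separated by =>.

S => likes S   [S ::= likes S]
likes S => likes a a S   [S ::= a a S]
likes a a S => likes a a likes S   [S ::= likes S]
likes a a likes S => likes a a likes a a S   [S ::= a a S]
likes a a likes a a S => likes a a likes a a a a S   [S ::= a a S]
likes a a likes a a a a S => likes a a likes a a a a likes S   [S ::= likes S]
likes a a likes a a a a likes S => likes a a likes a a a a likes likes S   [S ::= likes S]
likes a a likes a a a a likes likes S => likes a a likes a a a a likes likes likes S   [S ::= likes S]
likes a a likes a a a a likes likes likes S => likes a a likes a a a a likes likes likes a a S   [S ::= a a S]
likes a a likes a a a a likes likes likes a a S => likes a a likes a a a a likes likes likes a a a a S   [S ::= a a S]
likes a a likes a a a a likes likes likes a a a a S => likes a a likes a a a a likes likes likes a a a a mul   [S ::= mul]

S => likes S => likes a a S => likes a a likes S => likes a a likes a a S => likes a a likes a a a a S => likes a a likes a a a a likes S => likes a a likes a a a a likes likes S => likes a a likes a a a a likes likes likes S => likes a a likes a a a a likes likes likes a a S => likes a a likes a a a a likes likes likes a a a a S => likes a a likes a a a a likes likes likes a a a a mul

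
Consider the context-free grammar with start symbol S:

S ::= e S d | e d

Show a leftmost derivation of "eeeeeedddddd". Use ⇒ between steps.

S ⇒ eSd ⇒ eeSdd ⇒ eeeSddd ⇒ eeeeSdddd ⇒ eeeeeSddddd ⇒ eeeeeedddddd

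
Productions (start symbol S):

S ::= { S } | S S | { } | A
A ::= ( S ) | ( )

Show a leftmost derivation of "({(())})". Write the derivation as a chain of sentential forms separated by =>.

S => A => (S) => ({S}) => ({A}) => ({(S)}) => ({(A)}) => ({(())})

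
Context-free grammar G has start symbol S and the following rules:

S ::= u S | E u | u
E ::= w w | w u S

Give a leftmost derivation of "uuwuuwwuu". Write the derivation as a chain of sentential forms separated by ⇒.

S ⇒ uS ⇒ uuS ⇒ uuEu ⇒ uuwuSu ⇒ uuwuuSu ⇒ uuwuuEuu ⇒ uuwuuwwuu

S ⇒ uS   [S ::= u S]
uS ⇒ uuS   [S ::= u S]
uuS ⇒ uuEu   [S ::= E u]
uuEu ⇒ uuwuSu   [E ::= w u S]
uuwuSu ⇒ uuwuuSu   [S ::= u S]
uuwuuSu ⇒ uuwuuEuu   [S ::= E u]
uuwuuEuu ⇒ uuwuuwwuu   [E ::= w w]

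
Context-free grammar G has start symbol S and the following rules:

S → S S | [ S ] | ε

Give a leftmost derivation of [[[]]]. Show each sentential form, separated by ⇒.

S ⇒ SS ⇒ SSS ⇒ SSSS ⇒ [S]SSS ⇒ [[S]]SSS ⇒ [[[S]]]SSS ⇒ [[[]]]SSS ⇒ [[[]]]SS ⇒ [[[]]]S ⇒ [[[]]]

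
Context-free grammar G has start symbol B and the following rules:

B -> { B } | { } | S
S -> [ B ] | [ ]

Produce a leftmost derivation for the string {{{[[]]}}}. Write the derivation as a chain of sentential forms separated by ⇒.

B⇒{B}⇒{{B}}⇒{{{B}}}⇒{{{S}}}⇒{{{[B]}}}⇒{{{[S]}}}⇒{{{[[]]}}}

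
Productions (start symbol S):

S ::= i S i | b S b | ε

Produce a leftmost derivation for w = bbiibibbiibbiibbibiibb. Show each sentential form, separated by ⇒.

S⇒bSb⇒bbSbb⇒bbiSibb⇒bbiiSiibb⇒bbiibSbiibb⇒bbiibiSibiibb⇒bbiibibSbibiibb⇒bbiibibbSbbibiibb⇒bbiibibbiSibbibiibb⇒bbiibibbiiSiibbibiibb⇒bbiibibbiibSbiibbibiibb⇒bbiibibbiibbiibbibiibb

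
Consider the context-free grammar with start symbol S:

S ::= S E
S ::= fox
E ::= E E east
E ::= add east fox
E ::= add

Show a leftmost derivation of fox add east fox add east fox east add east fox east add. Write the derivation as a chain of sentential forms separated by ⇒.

S ⇒ S E   [S ::= S E]
S E ⇒ S E E   [S ::= S E]
S E E ⇒ fox E E   [S ::= fox]
fox E E ⇒ fox E E east E   [E ::= E E east]
fox E E east E ⇒ fox E E east E east E   [E ::= E E east]
fox E E east E east E ⇒ fox add east fox E east E east E   [E ::= add east fox]
fox add east fox E east E east E ⇒ fox add east fox add east fox east E east E   [E ::= add east fox]
fox add east fox add east fox east E east E ⇒ fox add east fox add east fox east add east fox east E   [E ::= add east fox]
fox add east fox add east fox east add east fox east E ⇒ fox add east fox add east fox east add east fox east add   [E ::= add]

S ⇒ S E ⇒ S E E ⇒ fox E E ⇒ fox E E east E ⇒ fox E E east E east E ⇒ fox add east fox E east E east E ⇒ fox add east fox add east fox east E east E ⇒ fox add east fox add east fox east add east fox east E ⇒ fox add east fox add east fox east add east fox east add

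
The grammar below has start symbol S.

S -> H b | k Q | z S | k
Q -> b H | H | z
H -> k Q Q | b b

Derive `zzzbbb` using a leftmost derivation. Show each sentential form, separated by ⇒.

S ⇒ zS   [S -> z S]
zS ⇒ zzS   [S -> z S]
zzS ⇒ zzzS   [S -> z S]
zzzS ⇒ zzzHb   [S -> H b]
zzzHb ⇒ zzzbbb   [H -> b b]

S ⇒ zS ⇒ zzS ⇒ zzzS ⇒ zzzHb ⇒ zzzbbb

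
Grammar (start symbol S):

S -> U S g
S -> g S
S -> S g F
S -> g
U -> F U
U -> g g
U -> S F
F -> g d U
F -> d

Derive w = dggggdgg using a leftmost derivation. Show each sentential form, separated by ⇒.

S ⇒ USg ⇒ SFSg ⇒ USgFSg ⇒ FUSgFSg ⇒ dUSgFSg ⇒ dggSgFSg ⇒ dggggFSg ⇒ dggggdSg ⇒ dggggdgg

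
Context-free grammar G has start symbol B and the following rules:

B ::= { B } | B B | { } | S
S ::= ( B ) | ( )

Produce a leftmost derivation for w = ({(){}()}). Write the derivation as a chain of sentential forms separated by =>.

B => S   [B ::= S]
S => (B)   [S ::= ( B )]
(B) => ({B})   [B ::= { B }]
({B}) => ({BB})   [B ::= B B]
({BB}) => ({BBB})   [B ::= B B]
({BBB}) => ({SBB})   [B ::= S]
({SBB}) => ({()BB})   [S ::= ( )]
({()BB}) => ({(){}B})   [B ::= { }]
({(){}B}) => ({(){}S})   [B ::= S]
({(){}S}) => ({(){}()})   [S ::= ( )]

B=>S=>(B)=>({B})=>({BB})=>({BBB})=>({SBB})=>({()BB})=>({(){}B})=>({(){}S})=>({(){}()})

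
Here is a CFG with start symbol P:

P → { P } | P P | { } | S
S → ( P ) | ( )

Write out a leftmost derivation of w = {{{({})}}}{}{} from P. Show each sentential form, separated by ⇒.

P ⇒ PP ⇒ PPP ⇒ {P}PP ⇒ {{P}}PP ⇒ {{{P}}}PP ⇒ {{{S}}}PP ⇒ {{{(P)}}}PP ⇒ {{{({})}}}PP ⇒ {{{({})}}}{}P ⇒ {{{({})}}}{}{}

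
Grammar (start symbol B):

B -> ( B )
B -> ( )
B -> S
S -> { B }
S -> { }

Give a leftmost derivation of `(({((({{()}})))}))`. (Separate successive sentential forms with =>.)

B => (B) => ((B)) => ((S)) => (({B})) => (({(B)})) => (({((B))})) => (({(((B)))})) => (({(((S)))})) => (({((({B})))})) => (({((({S})))})) => (({((({{B}})))})) => (({((({{()}})))}))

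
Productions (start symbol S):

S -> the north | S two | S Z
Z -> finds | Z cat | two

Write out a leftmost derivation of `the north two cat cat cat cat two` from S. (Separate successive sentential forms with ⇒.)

S ⇒ S Z ⇒ S Z Z ⇒ the north Z Z ⇒ the north Z cat Z ⇒ the north Z cat cat Z ⇒ the north Z cat cat cat Z ⇒ the north Z cat cat cat cat Z ⇒ the north two cat cat cat cat Z ⇒ the north two cat cat cat cat two

S ⇒ S Z   [S -> S Z]
S Z ⇒ S Z Z   [S -> S Z]
S Z Z ⇒ the north Z Z   [S -> the north]
the north Z Z ⇒ the north Z cat Z   [Z -> Z cat]
the north Z cat Z ⇒ the north Z cat cat Z   [Z -> Z cat]
the north Z cat cat Z ⇒ the north Z cat cat cat Z   [Z -> Z cat]
the north Z cat cat cat Z ⇒ the north Z cat cat cat cat Z   [Z -> Z cat]
the north Z cat cat cat cat Z ⇒ the north two cat cat cat cat Z   [Z -> two]
the north two cat cat cat cat Z ⇒ the north two cat cat cat cat two   [Z -> two]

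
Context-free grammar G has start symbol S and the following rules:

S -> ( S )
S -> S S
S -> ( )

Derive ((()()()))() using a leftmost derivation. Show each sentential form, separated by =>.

S => SS   [S -> S S]
SS => (S)S   [S -> ( S )]
(S)S => ((S))S   [S -> ( S )]
((S))S => ((SS))S   [S -> S S]
((SS))S => ((SSS))S   [S -> S S]
((SSS))S => ((()SS))S   [S -> ( )]
((()SS))S => ((()()S))S   [S -> ( )]
((()()S))S => ((()()()))S   [S -> ( )]
((()()()))S => ((()()()))()   [S -> ( )]

S=>SS=>(S)S=>((S))S=>((SS))S=>((SSS))S=>((()SS))S=>((()()S))S=>((()()()))S=>((()()()))()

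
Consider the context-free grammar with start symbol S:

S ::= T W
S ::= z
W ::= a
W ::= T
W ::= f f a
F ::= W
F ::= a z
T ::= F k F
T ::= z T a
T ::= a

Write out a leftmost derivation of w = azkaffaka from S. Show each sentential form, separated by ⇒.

S⇒TW⇒FkFW⇒azkFW⇒azkWW⇒azkaW⇒azkaT⇒azkaFkF⇒azkaWkF⇒azkaffakF⇒azkaffakW⇒azkaffaka

S ⇒ TW   [S ::= T W]
TW ⇒ FkFW   [T ::= F k F]
FkFW ⇒ azkFW   [F ::= a z]
azkFW ⇒ azkWW   [F ::= W]
azkWW ⇒ azkaW   [W ::= a]
azkaW ⇒ azkaT   [W ::= T]
azkaT ⇒ azkaFkF   [T ::= F k F]
azkaFkF ⇒ azkaWkF   [F ::= W]
azkaWkF ⇒ azkaffakF   [W ::= f f a]
azkaffakF ⇒ azkaffakW   [F ::= W]
azkaffakW ⇒ azkaffaka   [W ::= a]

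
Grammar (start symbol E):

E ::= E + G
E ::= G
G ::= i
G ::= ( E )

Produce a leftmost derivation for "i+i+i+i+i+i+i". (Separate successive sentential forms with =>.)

E => E+G   [E ::= E + G]
E+G => E+G+G   [E ::= E + G]
E+G+G => E+G+G+G   [E ::= E + G]
E+G+G+G => E+G+G+G+G   [E ::= E + G]
E+G+G+G+G => E+G+G+G+G+G   [E ::= E + G]
E+G+G+G+G+G => E+G+G+G+G+G+G   [E ::= E + G]
E+G+G+G+G+G+G => G+G+G+G+G+G+G   [E ::= G]
G+G+G+G+G+G+G => i+G+G+G+G+G+G   [G ::= i]
i+G+G+G+G+G+G => i+i+G+G+G+G+G   [G ::= i]
i+i+G+G+G+G+G => i+i+i+G+G+G+G   [G ::= i]
i+i+i+G+G+G+G => i+i+i+i+G+G+G   [G ::= i]
i+i+i+i+G+G+G => i+i+i+i+i+G+G   [G ::= i]
i+i+i+i+i+G+G => i+i+i+i+i+i+G   [G ::= i]
i+i+i+i+i+i+G => i+i+i+i+i+i+i   [G ::= i]

E => E+G => E+G+G => E+G+G+G => E+G+G+G+G => E+G+G+G+G+G => E+G+G+G+G+G+G => G+G+G+G+G+G+G => i+G+G+G+G+G+G => i+i+G+G+G+G+G => i+i+i+G+G+G+G => i+i+i+i+G+G+G => i+i+i+i+i+G+G => i+i+i+i+i+i+G => i+i+i+i+i+i+i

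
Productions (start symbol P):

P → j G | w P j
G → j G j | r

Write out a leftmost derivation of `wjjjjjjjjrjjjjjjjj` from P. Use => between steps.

P=>wPj=>wjGj=>wjjGjj=>wjjjGjjj=>wjjjjGjjjj=>wjjjjjGjjjjj=>wjjjjjjGjjjjjj=>wjjjjjjjGjjjjjjj=>wjjjjjjjjGjjjjjjjj=>wjjjjjjjjrjjjjjjjj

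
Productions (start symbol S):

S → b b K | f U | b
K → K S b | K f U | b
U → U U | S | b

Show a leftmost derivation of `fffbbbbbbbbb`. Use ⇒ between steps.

S ⇒ fU   [S → f U]
fU ⇒ fS   [U → S]
fS ⇒ ffU   [S → f U]
ffU ⇒ ffS   [U → S]
ffS ⇒ fffU   [S → f U]
fffU ⇒ fffS   [U → S]
fffS ⇒ fffbbK   [S → b b K]
fffbbK ⇒ fffbbKSb   [K → K S b]
fffbbKSb ⇒ fffbbKSbSb   [K → K S b]
fffbbKSbSb ⇒ fffbbbSbSb   [K → b]
fffbbbSbSb ⇒ fffbbbbbSb   [S → b]
fffbbbbbSb ⇒ fffbbbbbbbKb   [S → b b K]
fffbbbbbbbKb ⇒ fffbbbbbbbbb   [K → b]

S⇒fU⇒fS⇒ffU⇒ffS⇒fffU⇒fffS⇒fffbbK⇒fffbbKSb⇒fffbbKSbSb⇒fffbbbSbSb⇒fffbbbbbSb⇒fffbbbbbbbKb⇒fffbbbbbbbbb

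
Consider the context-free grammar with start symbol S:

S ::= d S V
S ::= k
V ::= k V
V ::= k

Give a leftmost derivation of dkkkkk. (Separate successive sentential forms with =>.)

S => dSV => dkV => dkkV => dkkkV => dkkkkV => dkkkkk

S => dSV   [S ::= d S V]
dSV => dkV   [S ::= k]
dkV => dkkV   [V ::= k V]
dkkV => dkkkV   [V ::= k V]
dkkkV => dkkkkV   [V ::= k V]
dkkkkV => dkkkkk   [V ::= k]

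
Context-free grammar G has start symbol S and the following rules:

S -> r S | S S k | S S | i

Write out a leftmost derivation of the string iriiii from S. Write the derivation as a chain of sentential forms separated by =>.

S => SS => iS => iSS => iSSS => irSSS => irSSSS => iriSSS => iriiSS => iriiiS => iriiii

S => SS   [S -> S S]
SS => iS   [S -> i]
iS => iSS   [S -> S S]
iSS => iSSS   [S -> S S]
iSSS => irSSS   [S -> r S]
irSSS => irSSSS   [S -> S S]
irSSSS => iriSSS   [S -> i]
iriSSS => iriiSS   [S -> i]
iriiSS => iriiiS   [S -> i]
iriiiS => iriiii   [S -> i]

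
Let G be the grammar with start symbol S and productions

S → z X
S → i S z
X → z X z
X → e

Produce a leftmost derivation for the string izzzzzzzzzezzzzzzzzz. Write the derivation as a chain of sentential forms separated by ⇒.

S ⇒ iSz   [S → i S z]
iSz ⇒ izXz   [S → z X]
izXz ⇒ izzXzz   [X → z X z]
izzXzz ⇒ izzzXzzz   [X → z X z]
izzzXzzz ⇒ izzzzXzzzz   [X → z X z]
izzzzXzzzz ⇒ izzzzzXzzzzz   [X → z X z]
izzzzzXzzzzz ⇒ izzzzzzXzzzzzz   [X → z X z]
izzzzzzXzzzzzz ⇒ izzzzzzzXzzzzzzz   [X → z X z]
izzzzzzzXzzzzzzz ⇒ izzzzzzzzXzzzzzzzz   [X → z X z]
izzzzzzzzXzzzzzzzz ⇒ izzzzzzzzzXzzzzzzzzz   [X → z X z]
izzzzzzzzzXzzzzzzzzz ⇒ izzzzzzzzzezzzzzzzzz   [X → e]

S ⇒ iSz ⇒ izXz ⇒ izzXzz ⇒ izzzXzzz ⇒ izzzzXzzzz ⇒ izzzzzXzzzzz ⇒ izzzzzzXzzzzzz ⇒ izzzzzzzXzzzzzzz ⇒ izzzzzzzzXzzzzzzzz ⇒ izzzzzzzzzXzzzzzzzzz ⇒ izzzzzzzzzezzzzzzzzz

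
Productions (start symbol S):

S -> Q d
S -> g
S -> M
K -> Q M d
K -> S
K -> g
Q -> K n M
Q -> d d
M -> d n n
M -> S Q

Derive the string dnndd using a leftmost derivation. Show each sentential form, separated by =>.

S => M => SQ => MQ => dnnQ => dnndd

S => M   [S -> M]
M => SQ   [M -> S Q]
SQ => MQ   [S -> M]
MQ => dnnQ   [M -> d n n]
dnnQ => dnndd   [Q -> d d]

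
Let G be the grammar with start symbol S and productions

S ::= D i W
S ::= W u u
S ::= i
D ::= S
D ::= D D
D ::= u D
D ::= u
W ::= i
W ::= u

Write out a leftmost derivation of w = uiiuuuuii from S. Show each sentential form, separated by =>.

S=>DiW=>DDiW=>DDDiW=>DDDDiW=>DDDDDiW=>SDDDDiW=>DiWDDDDiW=>uiWDDDDiW=>uiiDDDDiW=>uiiuDDDiW=>uiiuuDDiW=>uiiuuuDiW=>uiiuuuuiW=>uiiuuuuii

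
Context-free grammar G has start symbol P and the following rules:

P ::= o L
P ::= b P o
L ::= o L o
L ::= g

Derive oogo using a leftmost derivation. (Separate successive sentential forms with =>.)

P => oL   [P ::= o L]
oL => ooLo   [L ::= o L o]
ooLo => oogo   [L ::= g]

P => oL => ooLo => oogo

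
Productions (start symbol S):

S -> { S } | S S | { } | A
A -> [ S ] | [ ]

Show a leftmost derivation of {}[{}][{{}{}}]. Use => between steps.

S=>SS=>{}S=>{}SS=>{}AS=>{}[S]S=>{}[{}]S=>{}[{}]A=>{}[{}][S]=>{}[{}][{S}]=>{}[{}][{SS}]=>{}[{}][{{}S}]=>{}[{}][{{}{}}]

S => SS   [S -> S S]
SS => {}S   [S -> { }]
{}S => {}SS   [S -> S S]
{}SS => {}AS   [S -> A]
{}AS => {}[S]S   [A -> [ S ]]
{}[S]S => {}[{}]S   [S -> { }]
{}[{}]S => {}[{}]A   [S -> A]
{}[{}]A => {}[{}][S]   [A -> [ S ]]
{}[{}][S] => {}[{}][{S}]   [S -> { S }]
{}[{}][{S}] => {}[{}][{SS}]   [S -> S S]
{}[{}][{SS}] => {}[{}][{{}S}]   [S -> { }]
{}[{}][{{}S}] => {}[{}][{{}{}}]   [S -> { }]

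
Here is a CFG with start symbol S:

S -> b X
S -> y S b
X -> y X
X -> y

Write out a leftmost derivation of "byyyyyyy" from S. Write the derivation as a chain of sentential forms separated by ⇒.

S ⇒ bX   [S -> b X]
bX ⇒ byX   [X -> y X]
byX ⇒ byyX   [X -> y X]
byyX ⇒ byyyX   [X -> y X]
byyyX ⇒ byyyyX   [X -> y X]
byyyyX ⇒ byyyyyX   [X -> y X]
byyyyyX ⇒ byyyyyyX   [X -> y X]
byyyyyyX ⇒ byyyyyyy   [X -> y]

S ⇒ bX ⇒ byX ⇒ byyX ⇒ byyyX ⇒ byyyyX ⇒ byyyyyX ⇒ byyyyyyX ⇒ byyyyyyy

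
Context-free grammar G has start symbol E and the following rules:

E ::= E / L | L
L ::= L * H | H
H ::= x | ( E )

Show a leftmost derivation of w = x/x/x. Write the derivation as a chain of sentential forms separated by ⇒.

E ⇒ E/L ⇒ E/L/L ⇒ L/L/L ⇒ H/L/L ⇒ x/L/L ⇒ x/H/L ⇒ x/x/L ⇒ x/x/H ⇒ x/x/x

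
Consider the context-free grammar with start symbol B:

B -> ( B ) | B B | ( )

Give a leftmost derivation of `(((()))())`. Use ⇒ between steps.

B⇒(B)⇒(BB)⇒((B)B)⇒(((B))B)⇒(((()))B)⇒(((()))())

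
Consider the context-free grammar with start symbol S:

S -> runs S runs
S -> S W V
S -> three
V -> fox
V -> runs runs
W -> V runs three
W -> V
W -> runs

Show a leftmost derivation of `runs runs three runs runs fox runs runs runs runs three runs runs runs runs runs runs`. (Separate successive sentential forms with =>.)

S => S W V => runs S runs W V => runs S W V runs W V => runs runs S runs W V runs W V => runs runs S W V runs W V runs W V => runs runs three W V runs W V runs W V => runs runs three V V runs W V runs W V => runs runs three runs runs V runs W V runs W V => runs runs three runs runs fox runs W V runs W V => runs runs three runs runs fox runs V runs three V runs W V => runs runs three runs runs fox runs runs runs runs three V runs W V => runs runs three runs runs fox runs runs runs runs three runs runs runs W V => runs runs three runs runs fox runs runs runs runs three runs runs runs runs V => runs runs three runs runs fox runs runs runs runs three runs runs runs runs runs runs

S => S W V   [S -> S W V]
S W V => runs S runs W V   [S -> runs S runs]
runs S runs W V => runs S W V runs W V   [S -> S W V]
runs S W V runs W V => runs runs S runs W V runs W V   [S -> runs S runs]
runs runs S runs W V runs W V => runs runs S W V runs W V runs W V   [S -> S W V]
runs runs S W V runs W V runs W V => runs runs three W V runs W V runs W V   [S -> three]
runs runs three W V runs W V runs W V => runs runs three V V runs W V runs W V   [W -> V]
runs runs three V V runs W V runs W V => runs runs three runs runs V runs W V runs W V   [V -> runs runs]
runs runs three runs runs V runs W V runs W V => runs runs three runs runs fox runs W V runs W V   [V -> fox]
runs runs three runs runs fox runs W V runs W V => runs runs three runs runs fox runs V runs three V runs W V   [W -> V runs three]
runs runs three runs runs fox runs V runs three V runs W V => runs runs three runs runs fox runs runs runs runs three V runs W V   [V -> runs runs]
runs runs three runs runs fox runs runs runs runs three V runs W V => runs runs three runs runs fox runs runs runs runs three runs runs runs W V   [V -> runs runs]
runs runs three runs runs fox runs runs runs runs three runs runs runs W V => runs runs three runs runs fox runs runs runs runs three runs runs runs runs V   [W -> runs]
runs runs three runs runs fox runs runs runs runs three runs runs runs runs V => runs runs three runs runs fox runs runs runs runs three runs runs runs runs runs runs   [V -> runs runs]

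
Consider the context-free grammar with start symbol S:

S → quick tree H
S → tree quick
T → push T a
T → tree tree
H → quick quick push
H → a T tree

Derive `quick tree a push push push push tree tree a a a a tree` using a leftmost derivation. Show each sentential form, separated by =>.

S => quick tree H => quick tree a T tree => quick tree a push T a tree => quick tree a push push T a a tree => quick tree a push push push T a a a tree => quick tree a push push push push T a a a a tree => quick tree a push push push push tree tree a a a a tree

S => quick tree H   [S → quick tree H]
quick tree H => quick tree a T tree   [H → a T tree]
quick tree a T tree => quick tree a push T a tree   [T → push T a]
quick tree a push T a tree => quick tree a push push T a a tree   [T → push T a]
quick tree a push push T a a tree => quick tree a push push push T a a a tree   [T → push T a]
quick tree a push push push T a a a tree => quick tree a push push push push T a a a a tree   [T → push T a]
quick tree a push push push push T a a a a tree => quick tree a push push push push tree tree a a a a tree   [T → tree tree]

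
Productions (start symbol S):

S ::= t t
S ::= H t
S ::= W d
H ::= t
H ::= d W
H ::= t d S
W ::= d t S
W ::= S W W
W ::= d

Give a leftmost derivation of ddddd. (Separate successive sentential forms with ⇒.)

S⇒Wd⇒SWWd⇒WdWWd⇒ddWWd⇒dddWd⇒ddddd

S ⇒ Wd   [S ::= W d]
Wd ⇒ SWWd   [W ::= S W W]
SWWd ⇒ WdWWd   [S ::= W d]
WdWWd ⇒ ddWWd   [W ::= d]
ddWWd ⇒ dddWd   [W ::= d]
dddWd ⇒ ddddd   [W ::= d]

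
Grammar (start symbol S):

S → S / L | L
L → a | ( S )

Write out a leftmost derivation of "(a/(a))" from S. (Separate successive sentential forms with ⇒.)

S ⇒ L   [S → L]
L ⇒ (S)   [L → ( S )]
(S) ⇒ (S/L)   [S → S / L]
(S/L) ⇒ (L/L)   [S → L]
(L/L) ⇒ (a/L)   [L → a]
(a/L) ⇒ (a/(S))   [L → ( S )]
(a/(S)) ⇒ (a/(L))   [S → L]
(a/(L)) ⇒ (a/(a))   [L → a]

S ⇒ L ⇒ (S) ⇒ (S/L) ⇒ (L/L) ⇒ (a/L) ⇒ (a/(S)) ⇒ (a/(L)) ⇒ (a/(a))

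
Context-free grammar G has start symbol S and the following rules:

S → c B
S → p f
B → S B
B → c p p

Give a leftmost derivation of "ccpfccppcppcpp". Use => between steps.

S => cB => cSB => ccBB => ccSBB => ccpfBB => ccpfSBB => ccpfcBBB => ccpfccppBB => ccpfccppcppB => ccpfccppcppcpp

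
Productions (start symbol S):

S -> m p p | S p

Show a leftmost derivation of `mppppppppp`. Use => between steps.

S => Sp => Spp => Sppp => Spppp => Sppppp => Spppppp => Sppppppp => mppppppppp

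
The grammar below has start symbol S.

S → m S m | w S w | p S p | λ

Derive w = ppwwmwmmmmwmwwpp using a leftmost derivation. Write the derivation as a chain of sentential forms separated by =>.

S=>pSp=>ppSpp=>ppwSwpp=>ppwwSwwpp=>ppwwmSmwwpp=>ppwwmwSwmwwpp=>ppwwmwmSmwmwwpp=>ppwwmwmmSmmwmwwpp=>ppwwmwmmmmwmwwpp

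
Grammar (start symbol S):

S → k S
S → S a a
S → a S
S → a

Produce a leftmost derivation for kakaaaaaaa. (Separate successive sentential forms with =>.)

S=>kS=>kSaa=>kSaaaa=>kaSaaaa=>kaSaaaaaa=>kakSaaaaaa=>kakaaaaaaa

S => kS   [S → k S]
kS => kSaa   [S → S a a]
kSaa => kSaaaa   [S → S a a]
kSaaaa => kaSaaaa   [S → a S]
kaSaaaa => kaSaaaaaa   [S → S a a]
kaSaaaaaa => kakSaaaaaa   [S → k S]
kakSaaaaaa => kakaaaaaaa   [S → a]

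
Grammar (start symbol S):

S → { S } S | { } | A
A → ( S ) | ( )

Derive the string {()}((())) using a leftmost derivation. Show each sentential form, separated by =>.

S => {S}S   [S → { S } S]
{S}S => {A}S   [S → A]
{A}S => {()}S   [A → ( )]
{()}S => {()}A   [S → A]
{()}A => {()}(S)   [A → ( S )]
{()}(S) => {()}(A)   [S → A]
{()}(A) => {()}((S))   [A → ( S )]
{()}((S)) => {()}((A))   [S → A]
{()}((A)) => {()}((()))   [A → ( )]

S => {S}S => {A}S => {()}S => {()}A => {()}(S) => {()}(A) => {()}((S)) => {()}((A)) => {()}((()))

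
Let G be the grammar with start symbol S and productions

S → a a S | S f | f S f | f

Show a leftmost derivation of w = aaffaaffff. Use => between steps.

S => aaS => aafSf => aaffSff => aaffaaSff => aaffaaSfff => aaffaaffff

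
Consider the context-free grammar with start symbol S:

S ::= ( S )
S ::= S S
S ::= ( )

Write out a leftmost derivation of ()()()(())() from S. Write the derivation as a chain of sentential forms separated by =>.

S => SS => ()S => ()SS => ()()S => ()()SS => ()()SSS => ()()()SS => ()()()(S)S => ()()()(())S => ()()()(())()

S => SS   [S ::= S S]
SS => ()S   [S ::= ( )]
()S => ()SS   [S ::= S S]
()SS => ()()S   [S ::= ( )]
()()S => ()()SS   [S ::= S S]
()()SS => ()()SSS   [S ::= S S]
()()SSS => ()()()SS   [S ::= ( )]
()()()SS => ()()()(S)S   [S ::= ( S )]
()()()(S)S => ()()()(())S   [S ::= ( )]
()()()(())S => ()()()(())()   [S ::= ( )]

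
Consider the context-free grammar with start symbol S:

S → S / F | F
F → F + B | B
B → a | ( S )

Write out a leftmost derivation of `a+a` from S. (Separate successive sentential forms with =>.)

S => F   [S → F]
F => F+B   [F → F + B]
F+B => B+B   [F → B]
B+B => a+B   [B → a]
a+B => a+a   [B → a]

S => F => F+B => B+B => a+B => a+a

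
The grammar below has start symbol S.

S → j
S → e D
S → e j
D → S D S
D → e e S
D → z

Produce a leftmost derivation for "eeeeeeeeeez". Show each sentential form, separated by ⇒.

S ⇒ eD   [S → e D]
eD ⇒ eeeS   [D → e e S]
eeeS ⇒ eeeeD   [S → e D]
eeeeD ⇒ eeeeeeS   [D → e e S]
eeeeeeS ⇒ eeeeeeeD   [S → e D]
eeeeeeeD ⇒ eeeeeeeeeS   [D → e e S]
eeeeeeeeeS ⇒ eeeeeeeeeeD   [S → e D]
eeeeeeeeeeD ⇒ eeeeeeeeeez   [D → z]

S ⇒ eD ⇒ eeeS ⇒ eeeeD ⇒ eeeeeeS ⇒ eeeeeeeD ⇒ eeeeeeeeeS ⇒ eeeeeeeeeeD ⇒ eeeeeeeeeez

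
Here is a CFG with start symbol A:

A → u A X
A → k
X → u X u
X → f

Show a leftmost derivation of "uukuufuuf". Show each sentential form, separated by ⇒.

A ⇒ uAX ⇒ uuAXX ⇒ uukXX ⇒ uukuXuX ⇒ uukuuXuuX ⇒ uukuufuuX ⇒ uukuufuuf

A ⇒ uAX   [A → u A X]
uAX ⇒ uuAXX   [A → u A X]
uuAXX ⇒ uukXX   [A → k]
uukXX ⇒ uukuXuX   [X → u X u]
uukuXuX ⇒ uukuuXuuX   [X → u X u]
uukuuXuuX ⇒ uukuufuuX   [X → f]
uukuufuuX ⇒ uukuufuuf   [X → f]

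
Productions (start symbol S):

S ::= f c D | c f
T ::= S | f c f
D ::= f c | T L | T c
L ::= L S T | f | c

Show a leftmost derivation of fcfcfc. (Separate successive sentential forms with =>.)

S=>fcD=>fcTL=>fcfcfL=>fcfcfc

S => fcD   [S ::= f c D]
fcD => fcTL   [D ::= T L]
fcTL => fcfcfL   [T ::= f c f]
fcfcfL => fcfcfc   [L ::= c]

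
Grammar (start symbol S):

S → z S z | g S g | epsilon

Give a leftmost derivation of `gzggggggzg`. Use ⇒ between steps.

S ⇒ gSg ⇒ gzSzg ⇒ gzgSgzg ⇒ gzggSggzg ⇒ gzgggSgggzg ⇒ gzggggggzg

S ⇒ gSg   [S → g S g]
gSg ⇒ gzSzg   [S → z S z]
gzSzg ⇒ gzgSgzg   [S → g S g]
gzgSgzg ⇒ gzggSggzg   [S → g S g]
gzggSggzg ⇒ gzgggSgggzg   [S → g S g]
gzgggSgggzg ⇒ gzggggggzg   [S → epsilon]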